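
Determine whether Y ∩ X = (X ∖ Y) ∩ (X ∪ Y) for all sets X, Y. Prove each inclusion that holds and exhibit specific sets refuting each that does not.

Neither inclusion holds.

(⟹) This inclusion fails. Take X = {1}, Y = {1}; then 1 ∈ Y ∩ X but 1 ∉ (X ∖ Y) ∩ (X ∪ Y).

(⟸) This inclusion fails. Take X = {1}, Y = ∅; then 1 ∈ (X ∖ Y) ∩ (X ∪ Y) but 1 ∉ Y ∩ X.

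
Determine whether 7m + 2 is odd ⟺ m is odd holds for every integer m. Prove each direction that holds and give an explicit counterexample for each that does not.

(⇐) Suppose m is odd; write m = 2j + 1. Then 7m + 2 = 7·(2j + 1) + 2 = 2·7j + 9, which is odd.

(⇒) Suppose 7m + 2 is odd. Since 7 is odd, 7m and m have the same parity, so 7m + 2 ≡ m + 2 (mod 2). As 2 is even, 7m + 2 is odd exactly when m is odd. Thus m is odd.

Equivalent; both directions hold.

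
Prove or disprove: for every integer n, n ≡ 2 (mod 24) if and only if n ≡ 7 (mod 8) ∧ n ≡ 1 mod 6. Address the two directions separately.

(⇒) This fails: n = 2 gives 2 ≡ 2 (mod 24) but 2 ≡ 2 (mod 8), so the conjunction on the right does not hold.

(⇐) This fails: n = 7 satisfies both congruences on the right (7 ≡ 7 mod 8 and 7 ≡ 1 mod 6) yet 7 ≡ 7 (mod 24), not 2.

Neither direction holds.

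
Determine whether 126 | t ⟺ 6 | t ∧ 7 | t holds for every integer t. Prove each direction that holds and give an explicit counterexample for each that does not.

Not equivalent: only (⇒) holds.

[⇒] If 126 ∣ t, write t = 126q. Since 126 = 21·6, t = 6·(21q), so 6 ∣ t; and since 126 = 18·7, t = 7·(18q), so 7 ∣ t.

[⇐] This fails: take t = 42. Both 6 ∣ 42 and 7 ∣ 42, yet 42 is not a multiple of 126 (since 42 = 0·126 + 42), so 126 ∤ 42.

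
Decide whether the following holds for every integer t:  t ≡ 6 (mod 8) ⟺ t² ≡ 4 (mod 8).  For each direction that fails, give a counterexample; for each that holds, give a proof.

Only the forward implication holds.

(⇒) Suppose t ≡ 6 (mod 8). Write t = 8j + 6. Then (8j + 6)² = 64j² + 96j + 36 = 8(8j² + 12j + 4) + 4, so t² ≡ 4 (mod 8).

(⇐) This fails: take t = 2. Then 2² = 4 ≡ 4 (mod 8), yet 2 ≡ 2 (mod 8), not 6.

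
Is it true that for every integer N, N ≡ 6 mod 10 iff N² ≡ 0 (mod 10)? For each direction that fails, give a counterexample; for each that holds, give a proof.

Forward direction. This fails: take N = 6. Then 6 ≡ 6 (mod 10), but 6² = 36 ≡ 6 (mod 10), not 0.

Converse. This fails: take N = 0. Then 0² = 0 ≡ 0 (mod 10), yet 0 ≡ 0 (mod 10), not 6.

Both directions fail.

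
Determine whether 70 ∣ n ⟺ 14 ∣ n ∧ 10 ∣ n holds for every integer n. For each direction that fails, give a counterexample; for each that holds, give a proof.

(⟹) If 70 ∣ n, write n = 70q. Since 70 = 5·14, n = 14·(5q), so 14 ∣ n; and since 70 = 7·10, n = 10·(7q), so 10 ∣ n.

(⟸) Suppose 14 ∣ n and 10 ∣ n. Any common multiple of 14 and 10 is a multiple of their lcm; here lcm(14, 10) = 14·10/gcd(14, 10) = 140/2 = 70, so 70 ∣ n.

The biconditional holds.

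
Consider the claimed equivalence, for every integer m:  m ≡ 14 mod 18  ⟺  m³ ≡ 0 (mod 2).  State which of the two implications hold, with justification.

Forward direction. Suppose m ≡ 14 (mod 18). Then m³ ≡ 14³ = 2744 (mod 18), and since 2 ∣ 18, also m³ ≡ 0 (mod 2).

Converse. This fails: take m = 0. Then 0³ = 0 ≡ 0 (mod 2), yet 0 ≡ 0 (mod 18), not 14.

(⇒) holds; (⇐) fails.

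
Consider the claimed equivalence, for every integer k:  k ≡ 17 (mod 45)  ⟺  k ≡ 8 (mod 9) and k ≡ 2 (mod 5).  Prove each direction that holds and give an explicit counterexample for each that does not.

Forward direction. Suppose k ≡ 17 (mod 45); write k = 45j + 17. Since 9 ∣ 45, reducing mod 9 gives k ≡ 17 ≡ 8 (mod 9); since 5 ∣ 45, reducing mod 5 gives k ≡ 17 ≡ 2 (mod 5).

Converse. If k ≡ 8 (mod 9) and k ≡ 2 (mod 5), then by the Chinese remainder theorem k ≡ 17 (mod 45). This is exactly k ≡ 17 (mod 45).

Both directions hold.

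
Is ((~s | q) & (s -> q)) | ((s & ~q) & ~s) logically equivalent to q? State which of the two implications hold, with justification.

Only the converse holds.

(→) This fails. Under s = F, q = F, the left side is true but the right side is false.

(←) Assume the antecedent. If s is true, the antecedent forces (s = T, q = T), and the consequent holds there. If s is false, the consequent reduces to true regardless of the other variables. Either way the consequent holds.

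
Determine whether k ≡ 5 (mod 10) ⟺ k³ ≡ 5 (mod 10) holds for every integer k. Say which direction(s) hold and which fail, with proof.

Both directions hold; the statement is true.

Forward direction. Suppose k ≡ 5 (mod 10). Write k = 10j + 5. Then (10j + 5)³ = 1000j³ + 1500j² + 750j + 125 = 10(100j³ + 150j² + 75j + 12) + 5, so k³ ≡ 5 (mod 10).

Converse. For the converse, argue contrapositively. If k ≢ 5 (mod 10), then k is congruent to one of 0, 1, 2, 3, 4, 6, 7, 8, 9 modulo 10, and these give k³ ≡ 0, 1, 8, 7, 4, 6, 3, 2, 9 respectively — never 5.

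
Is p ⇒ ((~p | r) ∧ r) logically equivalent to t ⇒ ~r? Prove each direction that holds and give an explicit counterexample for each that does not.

[⇒] This fails. Under p = F, t = T, r = T, the left side is true but the right side is false.

[⇐] This fails. Under p = T, t = F, r = F, the left side is false but the right side is true.

(⇒) fails and (⇐) fails.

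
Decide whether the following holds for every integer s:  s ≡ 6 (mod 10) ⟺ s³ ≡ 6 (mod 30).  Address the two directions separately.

(⇒) This fails: take s = 16. Then 16 ≡ 6 (mod 10), but 16³ = 4096 ≡ 16 (mod 30), not 6.

(⇐) Conversely, the residues r modulo 30 with r³ ≡ 6 (mod 30) are exactly {6}, and each is ≡ 6 (mod 10).

The forward direction fails; the converse holds.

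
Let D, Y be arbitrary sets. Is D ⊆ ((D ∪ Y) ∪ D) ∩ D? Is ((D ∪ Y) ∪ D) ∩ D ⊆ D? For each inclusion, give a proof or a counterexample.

Both inclusions hold.

(⟹) Let x ∈ D. Then either x ∈ D and x ∉ Y; or x ∈ D ∩ Y. In each case x ∈ ((D ∪ Y) ∪ D) ∩ D, so D ⊆ ((D ∪ Y) ∪ D) ∩ D.

(⟸) Let x ∈ ((D ∪ Y) ∪ D) ∩ D. Then either x ∈ D and x ∉ Y; or x ∈ D ∩ Y. In each case x ∈ D, so ((D ∪ Y) ∪ D) ∩ D ⊆ D.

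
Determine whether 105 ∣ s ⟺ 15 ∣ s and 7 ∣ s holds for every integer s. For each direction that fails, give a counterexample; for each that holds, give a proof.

Equivalent; both directions hold.

[⇒] If 105 ∣ s, write s = 105q. Since 105 = 7·15, s = 15·(7q), so 15 ∣ s; and since 105 = 15·7, s = 7·(15q), so 7 ∣ s.

[⇐] Suppose 15 ∣ s and 7 ∣ s. Any common multiple of 15 and 7 is a multiple of their lcm; here gcd(15, 7) = 1, so lcm(15, 7) = 15·7 = 105, so 105 ∣ s.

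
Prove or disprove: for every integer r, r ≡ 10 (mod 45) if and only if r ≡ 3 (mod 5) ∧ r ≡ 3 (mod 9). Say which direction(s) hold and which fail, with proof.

Neither implication holds.

[⇒] This fails: r = 10 gives 10 ≡ 10 (mod 45) but 10 ≡ 0 (mod 5), so the conjunction on the right does not hold.

[⇐] This fails: r = 3 satisfies both congruences on the right (3 ≡ 3 mod 5 and 3 ≡ 3 mod 9) yet 3 ≡ 3 (mod 45), not 10.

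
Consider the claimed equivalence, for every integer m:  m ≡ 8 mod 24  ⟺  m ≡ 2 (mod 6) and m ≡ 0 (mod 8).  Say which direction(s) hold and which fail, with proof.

Equivalent; both directions hold.

(⇐) If m ≡ 2 (mod 6) and m ≡ 0 (mod 8), then by the Chinese remainder theorem m ≡ 8 (mod 24). This is exactly m ≡ 8 (mod 24).

(⇒) Suppose m ≡ 8 (mod 24); write m = 24j + 8. Since 6 ∣ 24, reducing mod 6 gives m ≡ 8 ≡ 2 (mod 6); since 8 ∣ 24, reducing mod 8 gives m ≡ 8 ≡ 0 (mod 8).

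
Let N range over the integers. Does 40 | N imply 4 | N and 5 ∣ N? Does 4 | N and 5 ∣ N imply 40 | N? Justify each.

(⇒) If 40 ∣ N, write N = 40q. Since 40 = 10·4, N = 4·(10q), so 4 ∣ N; and since 40 = 8·5, N = 5·(8q), so 5 ∣ N.

(⇐) This fails: take N = 20. Both 4 ∣ 20 and 5 ∣ 20, yet 20 is not a multiple of 40 (since 20 = 0·40 + 20), so 40 ∤ 20.

Only the forward implication holds.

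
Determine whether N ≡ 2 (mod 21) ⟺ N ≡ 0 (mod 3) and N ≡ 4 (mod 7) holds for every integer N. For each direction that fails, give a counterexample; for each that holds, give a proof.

(⟹) This fails: N = 2 gives 2 ≡ 2 (mod 21) but 2 ≡ 2 (mod 3), so the conjunction on the right does not hold.

(⟸) This fails: N = 18 satisfies both congruences on the right (18 ≡ 0 mod 3 and 18 ≡ 4 mod 7) yet 18 ≡ 18 (mod 21), not 2.

(⇒) fails and (⇐) fails.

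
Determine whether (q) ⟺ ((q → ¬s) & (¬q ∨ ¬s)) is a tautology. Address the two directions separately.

(⇒) fails and (⇐) fails.

(→) This fails. Under s = T, q = T, the left side is true but the right side is false.

(←) This fails. Under s = F, q = F, the left side is false but the right side is true.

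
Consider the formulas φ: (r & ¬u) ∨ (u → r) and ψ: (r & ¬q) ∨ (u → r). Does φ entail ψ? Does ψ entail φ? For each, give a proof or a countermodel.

Forward direction. Assume the antecedent. If r is true, (r & ¬q) ∨ (u → r) reduces to true regardless of the other variables. If r is false, the antecedent forces (r = F, u = F, q = F) or (r = F, u = F, q = T), and (r & ¬q) ∨ (u → r) holds there. Either way (r & ¬q) ∨ (u → r) holds.

Converse. Assume the antecedent. If r is true, (r & ¬u) ∨ (u → r) reduces to true regardless of the other variables. If r is false, the antecedent forces (r = F, u = F, q = F) or (r = F, u = F, q = T), and (r & ¬u) ∨ (u → r) holds there. Either way (r & ¬u) ∨ (u → r) holds.

Equivalent; both directions hold.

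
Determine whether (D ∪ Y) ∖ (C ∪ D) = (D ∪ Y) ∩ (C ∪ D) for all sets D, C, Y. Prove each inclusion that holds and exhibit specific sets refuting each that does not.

Neither inclusion holds.

(⊆) This inclusion fails. Take D = ∅, C = ∅, Y = {1}; then 1 ∈ (D ∪ Y) ∖ (C ∪ D) but 1 ∉ (D ∪ Y) ∩ (C ∪ D).

(⊇) This inclusion fails. Take D = {1}, C = ∅, Y = ∅; then 1 ∈ (D ∪ Y) ∩ (C ∪ D) but 1 ∉ (D ∪ Y) ∖ (C ∪ D).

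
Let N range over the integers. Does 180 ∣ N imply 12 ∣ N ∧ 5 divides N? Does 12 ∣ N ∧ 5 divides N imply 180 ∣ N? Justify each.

Forward direction. If 180 ∣ N, write N = 180q. Since 180 = 15·12, N = 12·(15q), so 12 ∣ N; and since 180 = 36·5, N = 5·(36q), so 5 ∣ N.

Converse. This fails: take N = 60. Both 12 ∣ 60 and 5 ∣ 60, yet 60 is not a multiple of 180 (since 60 = 0·180 + 60), so 180 ∤ 60.

Only the forward implication holds.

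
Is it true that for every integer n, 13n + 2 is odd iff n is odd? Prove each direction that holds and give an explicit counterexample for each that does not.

Both directions hold; the statement is true.

(⟹) Suppose 13n + 2 is odd. Since 13 is odd, 13n and n have the same parity, so 13n + 2 ≡ n + 2 (mod 2). As 2 is even, 13n + 2 is odd exactly when n is odd. Thus n is odd.

(⟸) Conversely, suppose n is odd; write n = 2j + 1. Then 13n + 2 = 13·(2j + 1) + 2 = 2·13j + 15, which is odd.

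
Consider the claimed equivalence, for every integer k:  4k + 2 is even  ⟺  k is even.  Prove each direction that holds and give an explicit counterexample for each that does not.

Not equivalent: only (⇐) holds.

(⇒) This fails: take k = 5. Then 4k + 2 = 22, which is even, yet k = 5 is odd, not even.

(⇐) Suppose k is even. Since 4 is even, 4k is even for every k, so 4k + 2 has the same parity as 2, which is even. Hence 4k + 2 is even.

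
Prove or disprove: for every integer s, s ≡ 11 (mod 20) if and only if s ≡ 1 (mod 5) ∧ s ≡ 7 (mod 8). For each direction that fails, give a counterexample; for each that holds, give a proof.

The forward direction fails; the converse holds.

(⇒) This fails: s = 11 gives 11 ≡ 11 (mod 20) but 11 ≡ 3 (mod 8), so the conjunction on the right does not hold.

(⇐) Conversely, if s ≡ 1 (mod 5) and s ≡ 7 (mod 8), then by the Chinese remainder theorem s ≡ 31 (mod 40). Since 31 ≡ 11 (mod 20) and 20 ∣ 40, we get s ≡ 11 (mod 20).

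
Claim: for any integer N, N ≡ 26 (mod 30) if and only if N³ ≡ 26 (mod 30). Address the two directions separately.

Both directions hold.

Converse. Suppose N³ ≡ 26 (mod 30). The only residue r in {0, …, 29} with r³ ≡ 26 (mod 30) is r = 26, so N ≡ 26 (mod 30).

Forward direction. Suppose N ≡ 26 (mod 30). Write N = 30j + 26. Then (30j + 26)³ = 27000j³ + 70200j² + 60840j + 17576 = 30(900j³ + 2340j² + 2028j + 585) + 26, so N³ ≡ 26 (mod 30).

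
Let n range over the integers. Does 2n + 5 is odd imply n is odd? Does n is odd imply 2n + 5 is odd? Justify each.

(⇒) fails; (⇐) holds.

[⇒] This fails: take n = 2. Then 2n + 5 = 9, which is odd, yet n = 2 is even, not odd.

[⇐] Suppose n is odd. Since 2 is even, 2n is even for every n, so 2n + 5 has the same parity as 5, which is odd. Hence 2n + 5 is odd.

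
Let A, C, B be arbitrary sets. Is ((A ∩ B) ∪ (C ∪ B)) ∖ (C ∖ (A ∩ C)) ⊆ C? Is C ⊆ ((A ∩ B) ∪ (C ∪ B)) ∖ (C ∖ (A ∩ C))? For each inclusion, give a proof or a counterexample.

Both inclusions fail.

(⊆) This inclusion fails. Take A = ∅, C = ∅, B = {1}; then 1 ∈ ((A ∩ B) ∪ (C ∪ B)) ∖ (C ∖ (A ∩ C)) but 1 ∉ C.

(⊇) This inclusion fails. Take A = ∅, C = {1}, B = ∅; then 1 ∈ C but 1 ∉ ((A ∩ B) ∪ (C ∪ B)) ∖ (C ∖ (A ∩ C)).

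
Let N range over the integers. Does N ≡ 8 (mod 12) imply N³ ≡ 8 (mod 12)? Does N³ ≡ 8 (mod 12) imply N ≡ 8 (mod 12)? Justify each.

Only the forward implication holds.

[⇒] Suppose N ≡ 8 (mod 12). Write N = 12j + 8. Then (12j + 8)³ = 1728j³ + 3456j² + 2304j + 512 = 12(144j³ + 288j² + 192j + 42) + 8, so N³ ≡ 8 (mod 12).

[⇐] This fails: take N = 2. Then 2³ = 8 ≡ 8 (mod 12), yet 2 ≡ 2 (mod 12), not 8.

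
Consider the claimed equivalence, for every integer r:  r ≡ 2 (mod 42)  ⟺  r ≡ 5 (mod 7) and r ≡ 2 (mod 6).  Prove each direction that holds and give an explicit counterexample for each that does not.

Neither implication holds.

(→) This fails: r = 2 gives 2 ≡ 2 (mod 42) but 2 ≡ 2 (mod 7), so the conjunction on the right does not hold.

(←) This fails: r = 26 satisfies both congruences on the right (26 ≡ 5 mod 7 and 26 ≡ 2 mod 6) yet 26 ≡ 26 (mod 42), not 2.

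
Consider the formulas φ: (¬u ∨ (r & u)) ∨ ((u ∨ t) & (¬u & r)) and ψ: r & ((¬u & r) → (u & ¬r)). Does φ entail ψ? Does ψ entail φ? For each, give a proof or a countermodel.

[⇒] This fails. Under t = F, u = F, r = F, the left side is true but the right side is false.

[⇐] Assume the antecedent. If t is true, the antecedent forces (t = T, u = T, r = T), and the consequent holds there. If t is false, the antecedent forces (t = F, u = T, r = T), and the consequent holds there. Either way the consequent holds.

(⇒) fails; (⇐) holds.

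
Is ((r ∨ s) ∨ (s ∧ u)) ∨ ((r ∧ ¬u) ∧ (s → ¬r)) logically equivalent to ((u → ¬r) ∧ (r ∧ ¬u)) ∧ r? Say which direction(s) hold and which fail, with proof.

(⇒) This fails. Under r = T, u = T, s = F, the left side is true but the right side is false.

(⇐) Assume the antecedent. If r is true, the consequent reduces to true regardless of the other variables. If r is false, the antecedent cannot hold. Either way the consequent holds.

Only the reverse direction holds.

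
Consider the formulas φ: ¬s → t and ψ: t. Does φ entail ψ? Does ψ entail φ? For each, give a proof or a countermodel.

(⇒) This fails. Under t = F, s = T, the left side is true but the right side is false.

(⇐) Assume the antecedent. If t is true, ¬s → t reduces to true regardless of the other variables. If t is false, the antecedent cannot hold. Either way ¬s → t holds.

Only the converse holds.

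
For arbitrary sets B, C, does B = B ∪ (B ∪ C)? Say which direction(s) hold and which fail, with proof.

(⊆) Let x ∈ B. Then either x ∈ B and x ∉ C; or x ∈ B ∩ C. In each case x ∈ B ∪ (B ∪ C), so B ⊆ B ∪ (B ∪ C).

(⊇) This inclusion fails. Take B = ∅, C = {1}; then 1 ∈ B ∪ (B ∪ C) but 1 ∉ B.

(⊆) holds; (⊇) fails.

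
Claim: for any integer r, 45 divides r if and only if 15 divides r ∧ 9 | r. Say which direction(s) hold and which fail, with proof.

The biconditional holds.

[⇒] If 45 ∣ r, write r = 45q. Since 45 = 3·15, r = 15·(3q), so 15 ∣ r; and since 45 = 5·9, r = 9·(5q), so 9 ∣ r.

[⇐] Suppose 15 ∣ r and 9 ∣ r. Any common multiple of 15 and 9 is a multiple of their lcm; here lcm(15, 9) = 15·9/gcd(15, 9) = 135/3 = 45, so 45 ∣ r.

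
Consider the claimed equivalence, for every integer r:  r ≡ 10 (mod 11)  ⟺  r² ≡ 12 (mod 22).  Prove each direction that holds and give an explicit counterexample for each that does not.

Neither implication holds.

(⟹) This fails: take r = 21. Then 21 ≡ 10 (mod 11), but 21² = 441 ≡ 1 (mod 22), not 12.

(⟸) This fails: take r = 12. Then 12² = 144 ≡ 12 (mod 22), yet 12 ≡ 1 (mod 11), not 10.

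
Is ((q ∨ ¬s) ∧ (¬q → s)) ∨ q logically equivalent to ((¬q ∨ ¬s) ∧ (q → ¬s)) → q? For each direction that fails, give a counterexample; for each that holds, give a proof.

Both directions hold; the statement is true.

Forward direction. Assume the antecedent. If q is true, ((¬q ∨ ¬s) ∧ (q → ¬s)) → q reduces to true regardless of the other variables. If q is false, the antecedent cannot hold. Either way ((¬q ∨ ¬s) ∧ (q → ¬s)) → q holds.

Converse. Assume the antecedent. If q is true, ((q ∨ ¬s) ∧ (¬q → s)) ∨ q reduces to true regardless of the other variables. If q is false, the antecedent cannot hold. Either way ((q ∨ ¬s) ∧ (¬q → s)) ∨ q holds.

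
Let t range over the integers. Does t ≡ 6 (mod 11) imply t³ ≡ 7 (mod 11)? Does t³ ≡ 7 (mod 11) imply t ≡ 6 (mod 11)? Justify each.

(⟸) Suppose t³ ≡ 7 (mod 11). The only residue r in {0, …, 10} with r³ ≡ 7 (mod 11) is r = 6, so t ≡ 6 (mod 11).

(⟹) Suppose t ≡ 6 (mod 11). Write t = 11j + 6. Then (11j + 6)³ = 1331j³ + 2178j² + 1188j + 216 = 11(121j³ + 198j² + 108j + 19) + 7, so t³ ≡ 7 (mod 11).

Both directions hold.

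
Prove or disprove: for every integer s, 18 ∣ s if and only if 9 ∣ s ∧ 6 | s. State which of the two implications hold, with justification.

(⟹) If 18 ∣ s, write s = 18q. Since 18 = 2·9, s = 9·(2q), so 9 ∣ s; and since 18 = 3·6, s = 6·(3q), so 6 ∣ s.

(⟸) Suppose 9 ∣ s and 6 ∣ s. Any common multiple of 9 and 6 is a multiple of their lcm; here lcm(9, 6) = 9·6/gcd(9, 6) = 54/3 = 18, so 18 ∣ s.

Both implications hold.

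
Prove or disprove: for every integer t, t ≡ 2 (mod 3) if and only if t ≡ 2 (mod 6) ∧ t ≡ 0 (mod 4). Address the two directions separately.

The forward direction fails; the converse holds.

[⇐] If t ≡ 2 (mod 6) and t ≡ 0 (mod 4), then by the Chinese remainder theorem t ≡ 8 (mod 12). Since 8 ≡ 2 (mod 3) and 3 ∣ 12, we get t ≡ 2 (mod 3).

[⇒] This fails: t = 2 gives 2 ≡ 2 (mod 3) but 2 ≡ 2 (mod 4), so the conjunction on the right does not hold.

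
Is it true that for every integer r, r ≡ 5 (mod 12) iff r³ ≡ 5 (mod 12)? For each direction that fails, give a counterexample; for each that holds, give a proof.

Equivalent; both directions hold.

[⇐] Suppose r³ ≡ 5 (mod 12). The only residue r in {0, …, 11} with r³ ≡ 5 (mod 12) is r = 5, so r ≡ 5 (mod 12).

[⇒] Suppose r ≡ 5 (mod 12). Write r = 12j + 5. Then (12j + 5)³ = 1728j³ + 2160j² + 900j + 125 = 12(144j³ + 180j² + 75j + 10) + 5, so r³ ≡ 5 (mod 12).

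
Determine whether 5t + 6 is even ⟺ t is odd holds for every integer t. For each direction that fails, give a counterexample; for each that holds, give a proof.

Neither implication holds.

(→) This fails: t = 6 gives 5t + 6 = 36, which is even, but 6 is even, not odd.

(←) This also fails: t = 3 is odd, but 5t + 6 = 21 is odd, not even.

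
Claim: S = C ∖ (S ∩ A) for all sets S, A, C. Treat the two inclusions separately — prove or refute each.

(⊆) This inclusion fails. Take S = {1}, A = ∅, C = ∅; then 1 ∈ S but 1 ∉ C ∖ (S ∩ A).

(⊇) This inclusion fails. Take S = ∅, A = ∅, C = {1}; then 1 ∈ C ∖ (S ∩ A) but 1 ∉ S.

Neither inclusion holds.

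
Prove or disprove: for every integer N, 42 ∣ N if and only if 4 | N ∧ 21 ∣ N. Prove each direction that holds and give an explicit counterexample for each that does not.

[⇒] This fails: take N = 42. Certainly 42 ∣ 42, but 4 ∤ 42.

[⇐] Suppose 4 ∣ N and 21 ∣ N. Any common multiple of 4 and 21 is a multiple of their lcm; here gcd(4, 21) = 1, so lcm(4, 21) = 4·21 = 84, so 84 ∣ N. Since 42 ∣ 84, it follows that 42 ∣ N.

(⇒) fails; (⇐) holds.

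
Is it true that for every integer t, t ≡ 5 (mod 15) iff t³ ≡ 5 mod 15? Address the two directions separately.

[⇒] Suppose t ≡ 5 (mod 15). Write t = 15j + 5. Then (15j + 5)³ = 3375j³ + 3375j² + 1125j + 125 = 15(225j³ + 225j² + 75j + 8) + 5, so t³ ≡ 5 (mod 15).

[⇐] Conversely, suppose t³ ≡ 5 (mod 15). The only residue r in {0, …, 14} with r³ ≡ 5 (mod 15) is r = 5, so t ≡ 5 (mod 15).

Both implications hold.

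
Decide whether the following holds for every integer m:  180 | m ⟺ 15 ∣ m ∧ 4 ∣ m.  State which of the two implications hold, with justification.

Only the forward implication holds.

(⟸) This fails: take m = 60. Both 15 ∣ 60 and 4 ∣ 60, yet 60 is not a multiple of 180 (since 60 = 0·180 + 60), so 180 ∤ 60.

(⟹) If 180 ∣ m, write m = 180q. Since 180 = 12·15, m = 15·(12q), so 15 ∣ m; and since 180 = 45·4, m = 4·(45q), so 4 ∣ m.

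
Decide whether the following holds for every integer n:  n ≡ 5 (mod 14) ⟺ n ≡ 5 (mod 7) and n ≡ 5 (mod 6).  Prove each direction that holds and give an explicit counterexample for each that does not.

(→) This fails: n = 33 gives 33 ≡ 5 (mod 14) but 33 ≡ 3 (mod 6), so the conjunction on the right does not hold.

(←) Conversely, if n ≡ 5 (mod 7) and n ≡ 5 (mod 6), then by the Chinese remainder theorem n ≡ 5 (mod 42). Since 5 ≡ 5 (mod 14) and 14 ∣ 42, we get n ≡ 5 (mod 14).

Not equivalent: only (⇐) holds.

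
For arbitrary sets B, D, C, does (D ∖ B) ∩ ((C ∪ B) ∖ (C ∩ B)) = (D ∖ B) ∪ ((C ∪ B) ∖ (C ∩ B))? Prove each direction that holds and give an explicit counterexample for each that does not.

(⊆) holds; (⊇) fails.

(⟹) Let x ∈ (D ∖ B) ∩ ((C ∪ B) ∖ (C ∩ B)). Then x ∈ D ∩ C and x ∉ B, from which x ∈ (D ∖ B) ∪ ((C ∪ B) ∖ (C ∩ B)).

(⟸) This inclusion fails. Take B = {1}, D = ∅, C = ∅; then 1 ∈ (D ∖ B) ∪ ((C ∪ B) ∖ (C ∩ B)) but 1 ∉ (D ∖ B) ∩ ((C ∪ B) ∖ (C ∩ B)).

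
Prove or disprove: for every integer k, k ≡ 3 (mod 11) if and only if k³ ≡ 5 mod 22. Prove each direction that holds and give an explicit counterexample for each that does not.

[⇐] The residues r modulo 22 with r³ ≡ 5 (mod 22) are exactly {3}, and each is ≡ 3 (mod 11).

[⇒] This fails: take k = 14. Then 14 ≡ 3 (mod 11), but 14³ = 2744 ≡ 16 (mod 22), not 5.

(⇒) fails; (⇐) holds.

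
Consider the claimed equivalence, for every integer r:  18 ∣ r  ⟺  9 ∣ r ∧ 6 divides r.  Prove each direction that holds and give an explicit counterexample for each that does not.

Both directions hold.

[⇒] If 18 ∣ r, write r = 18q. Since 18 = 2·9, r = 9·(2q), so 9 ∣ r; and since 18 = 3·6, r = 6·(3q), so 6 ∣ r.

[⇐] Suppose 9 ∣ r and 6 ∣ r. Any common multiple of 9 and 6 is a multiple of their lcm; here lcm(9, 6) = 9·6/gcd(9, 6) = 54/3 = 18, so 18 ∣ r.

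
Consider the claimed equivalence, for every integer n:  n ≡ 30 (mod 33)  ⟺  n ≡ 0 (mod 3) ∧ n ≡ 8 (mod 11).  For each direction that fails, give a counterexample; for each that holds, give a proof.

(→) Suppose n ≡ 30 (mod 33); write n = 33j + 30. Since 3 ∣ 33, reducing mod 3 gives n ≡ 30 ≡ 0 (mod 3); since 11 ∣ 33, reducing mod 11 gives n ≡ 30 ≡ 8 (mod 11).

(←) Conversely, if n ≡ 0 (mod 3) and n ≡ 8 (mod 11), then by the Chinese remainder theorem n ≡ 30 (mod 33). This is exactly n ≡ 30 (mod 33).

The biconditional holds.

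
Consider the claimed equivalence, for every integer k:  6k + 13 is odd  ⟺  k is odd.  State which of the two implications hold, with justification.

[⇒] This fails: take k = 6. Then 6k + 13 = 49, which is odd, yet k = 6 is even, not odd.

[⇐] Suppose k is odd. Since 6 is even, 6k is even for every k, so 6k + 13 has the same parity as 13, which is odd. Hence 6k + 13 is odd.

(⇒) fails; (⇐) holds.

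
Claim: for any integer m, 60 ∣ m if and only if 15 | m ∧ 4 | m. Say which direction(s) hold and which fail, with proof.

[⇒] If 60 ∣ m, write m = 60q. Since 60 = 4·15, m = 15·(4q), so 15 ∣ m; and since 60 = 15·4, m = 4·(15q), so 4 ∣ m.

[⇐] Suppose 15 ∣ m and 4 ∣ m. Any common multiple of 15 and 4 is a multiple of their lcm; here gcd(15, 4) = 1, so lcm(15, 4) = 15·4 = 60, so 60 ∣ m.

Both directions hold; the statement is true.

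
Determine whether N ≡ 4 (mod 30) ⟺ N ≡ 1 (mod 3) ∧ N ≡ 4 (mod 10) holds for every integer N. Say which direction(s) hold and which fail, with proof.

(⟹) Suppose N ≡ 4 (mod 30); write N = 30j + 4. Since 3 ∣ 30, reducing mod 3 gives N ≡ 4 ≡ 1 (mod 3); since 10 ∣ 30, reducing mod 10 gives N ≡ 4 (mod 10).

(⟸) Conversely, if N ≡ 1 (mod 3) and N ≡ 4 (mod 10), then by the Chinese remainder theorem N ≡ 4 (mod 30). This is exactly N ≡ 4 (mod 30).

Both directions hold.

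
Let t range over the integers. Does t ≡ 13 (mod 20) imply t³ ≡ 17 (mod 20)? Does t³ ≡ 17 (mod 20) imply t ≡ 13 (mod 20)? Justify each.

Both implications hold.

(⟹) Suppose t ≡ 13 (mod 20). Write t = 20j + 13. Then (20j + 13)³ = 8000j³ + 15600j² + 10140j + 2197 = 20(400j³ + 780j² + 507j + 109) + 17, so t³ ≡ 17 (mod 20).

(⟸) Conversely, suppose t³ ≡ 17 (mod 20). The only residue r in {0, …, 19} with r³ ≡ 17 (mod 20) is r = 13, so t ≡ 13 (mod 20).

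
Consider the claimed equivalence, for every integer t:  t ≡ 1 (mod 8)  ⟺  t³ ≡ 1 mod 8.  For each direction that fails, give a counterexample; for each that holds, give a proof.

Equivalent; both directions hold.

[⇒] Suppose t ≡ 1 (mod 8). Write t = 8j + 1. Then (8j + 1)³ = 512j³ + 192j² + 24j + 1 = 8(64j³ + 24j² + 3j) + 1, so t³ ≡ 1 (mod 8).

[⇐] Conversely, suppose t³ ≡ 1 (mod 8). The only residue r in {0, …, 7} with r³ ≡ 1 (mod 8) is r = 1, so t ≡ 1 (mod 8).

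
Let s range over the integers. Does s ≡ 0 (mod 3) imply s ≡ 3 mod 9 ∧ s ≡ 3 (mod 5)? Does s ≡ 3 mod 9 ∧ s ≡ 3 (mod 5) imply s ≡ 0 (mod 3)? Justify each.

The forward direction fails; the converse holds.

[⇐] If s ≡ 3 (mod 9) and s ≡ 3 (mod 5), then by the Chinese remainder theorem s ≡ 3 (mod 45). Since 3 ≡ 0 (mod 3) and 3 ∣ 45, we get s ≡ 0 (mod 3).

[⇒] This fails: s = 0 gives 0 ≡ 0 (mod 3) but 0 ≡ 0 (mod 9), so the conjunction on the right does not hold.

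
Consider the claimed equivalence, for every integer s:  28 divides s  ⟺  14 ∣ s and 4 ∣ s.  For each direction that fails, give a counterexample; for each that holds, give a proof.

Both directions hold.

(→) If 28 ∣ s, write s = 28q. Since 28 = 2·14, s = 14·(2q), so 14 ∣ s; and since 28 = 7·4, s = 4·(7q), so 4 ∣ s.

(←) Suppose 14 ∣ s and 4 ∣ s. Any common multiple of 14 and 4 is a multiple of their lcm; here lcm(14, 4) = 14·4/gcd(14, 4) = 56/2 = 28, so 28 ∣ s.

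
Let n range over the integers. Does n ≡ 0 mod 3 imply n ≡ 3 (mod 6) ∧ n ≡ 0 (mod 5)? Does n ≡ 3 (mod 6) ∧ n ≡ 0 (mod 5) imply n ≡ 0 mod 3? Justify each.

The forward direction fails; the converse holds.

(⇐) If n ≡ 3 (mod 6) and n ≡ 0 (mod 5), then by the Chinese remainder theorem n ≡ 15 (mod 30). Since 15 ≡ 0 (mod 3) and 3 ∣ 30, we get n ≡ 0 (mod 3).

(⇒) This fails: n = 0 gives 0 ≡ 0 (mod 3) but 0 ≡ 0 (mod 6), so the conjunction on the right does not hold.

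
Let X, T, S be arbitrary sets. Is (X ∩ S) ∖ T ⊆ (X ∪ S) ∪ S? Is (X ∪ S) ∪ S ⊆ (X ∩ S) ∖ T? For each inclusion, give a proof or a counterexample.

Only the forward inclusion holds.

(⊆) Let x ∈ (X ∩ S) ∖ T. Then x ∈ X ∩ S and x ∉ T, from which x ∈ (X ∪ S) ∪ S.

(⊇) This inclusion fails. Take X = {1}, T = ∅, S = ∅; then 1 ∈ (X ∪ S) ∪ S but 1 ∉ (X ∩ S) ∖ T.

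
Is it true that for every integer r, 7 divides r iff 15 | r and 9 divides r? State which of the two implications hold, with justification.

Both directions fail.

Forward direction. This fails: take r = 7. Certainly 7 ∣ 7, but 15 ∤ 7.

Converse. This fails: take r = 45. Both 15 ∣ 45 and 9 ∣ 45, yet 45 is not a multiple of 7 (since 45 = 6·7 + 3), so 7 ∤ 45.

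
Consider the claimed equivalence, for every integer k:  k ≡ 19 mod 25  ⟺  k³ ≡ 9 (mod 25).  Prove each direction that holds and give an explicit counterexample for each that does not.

(⟸) Suppose k³ ≡ 9 (mod 25). The only residue r in {0, …, 24} with r³ ≡ 9 (mod 25) is r = 19, so k ≡ 19 (mod 25).

(⟹) Suppose k ≡ 19 mod 25. Write k = 25j + 19. Then (25j + 19)³ = 15625j³ + 35625j² + 27075j + 6859 = 25(625j³ + 1425j² + 1083j + 274) + 9, so k³ ≡ 9 (mod 25).

Both implications hold.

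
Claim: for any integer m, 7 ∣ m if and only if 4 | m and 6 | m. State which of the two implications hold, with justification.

(⇒) This fails: take m = 7. Certainly 7 ∣ 7, but 4 ∤ 7.

(⇐) This fails: take m = 12. Both 4 ∣ 12 and 6 ∣ 12, yet 12 is not a multiple of 7 (since 12 = 1·7 + 5), so 7 ∤ 12.

Neither direction holds.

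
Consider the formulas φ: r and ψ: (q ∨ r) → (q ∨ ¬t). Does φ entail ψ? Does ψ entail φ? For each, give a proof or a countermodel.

Neither direction holds.

(⟹) This fails. Under t = T, r = T, q = F, the left side is true but the right side is false.

(⟸) This fails. Under t = F, r = F, q = F, the left side is false but the right side is true.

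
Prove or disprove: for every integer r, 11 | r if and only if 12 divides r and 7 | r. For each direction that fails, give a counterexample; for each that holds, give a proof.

Both directions fail.

Forward direction. This fails: take r = 11. Certainly 11 ∣ 11, but 12 ∤ 11.

Converse. This fails: take r = 84. Both 12 ∣ 84 and 7 ∣ 84, yet 84 is not a multiple of 11 (since 84 = 7·11 + 7), so 11 ∤ 84.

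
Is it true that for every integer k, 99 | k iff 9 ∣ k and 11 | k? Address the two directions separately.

(⟹) If 99 ∣ k, write k = 99q. Since 99 = 11·9, k = 9·(11q), so 9 ∣ k; and since 99 = 9·11, k = 11·(9q), so 11 ∣ k.

(⟸) Suppose 9 ∣ k and 11 ∣ k. Any common multiple of 9 and 11 is a multiple of their lcm; here gcd(9, 11) = 1, so lcm(9, 11) = 9·11 = 99, so 99 ∣ k.

The biconditional holds.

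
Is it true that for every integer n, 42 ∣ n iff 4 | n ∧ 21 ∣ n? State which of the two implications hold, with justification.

[⇐] Suppose 4 ∣ n and 21 ∣ n. Any common multiple of 4 and 21 is a multiple of their lcm; here gcd(4, 21) = 1, so lcm(4, 21) = 4·21 = 84, so 84 ∣ n. Since 42 ∣ 84, it follows that 42 ∣ n.

[⇒] This fails: take n = 42. Certainly 42 ∣ 42, but 4 ∤ 42.

(⇒) fails; (⇐) holds.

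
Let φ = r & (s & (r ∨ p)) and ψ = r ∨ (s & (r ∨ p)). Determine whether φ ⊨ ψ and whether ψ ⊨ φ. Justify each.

[⇐] This fails. Under r = T, p = F, s = F, the left side is false but the right side is true.

[⇒] Assume the antecedent. If r is true, r ∨ (s & (r ∨ p)) reduces to true regardless of the other variables. If r is false, the antecedent cannot hold. Either way r ∨ (s & (r ∨ p)) holds.

Only the forward implication holds.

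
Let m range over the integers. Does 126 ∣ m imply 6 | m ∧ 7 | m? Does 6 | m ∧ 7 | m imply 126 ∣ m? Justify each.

(→) If 126 ∣ m, write m = 126q. Since 126 = 21·6, m = 6·(21q), so 6 ∣ m; and since 126 = 18·7, m = 7·(18q), so 7 ∣ m.

(←) This fails: take m = 42. Both 6 ∣ 42 and 7 ∣ 42, yet 42 is not a multiple of 126 (since 42 = 0·126 + 42), so 126 ∤ 42.

Not equivalent: only (⇒) holds.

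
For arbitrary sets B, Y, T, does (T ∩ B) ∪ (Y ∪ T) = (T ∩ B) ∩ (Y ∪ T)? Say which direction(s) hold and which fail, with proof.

(⊆) This inclusion fails. Take B = ∅, Y = {1}, T = ∅; then 1 ∈ (T ∩ B) ∪ (Y ∪ T) but 1 ∉ (T ∩ B) ∩ (Y ∪ T).

(⊇) Let x ∈ (T ∩ B) ∩ (Y ∪ T). Then either x ∈ B ∩ T and x ∉ Y; or x ∈ B ∩ Y ∩ T. In each case x ∈ (T ∩ B) ∪ (Y ∪ T), so (T ∩ B) ∩ (Y ∪ T) ⊆ (T ∩ B) ∪ (Y ∪ T).

Only the reverse inclusion holds.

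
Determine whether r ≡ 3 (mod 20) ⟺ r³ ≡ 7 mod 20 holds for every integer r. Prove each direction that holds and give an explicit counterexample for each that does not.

The biconditional holds.

[⇐] Suppose r³ ≡ 7 (mod 20). The only residue r in {0, …, 19} with r³ ≡ 7 (mod 20) is r = 3, so r ≡ 3 (mod 20).

[⇒] Suppose r ≡ 3 (mod 20). Write r = 20j + 3. Then (20j + 3)³ = 8000j³ + 3600j² + 540j + 27 = 20(400j³ + 180j² + 27j + 1) + 7, so r³ ≡ 7 (mod 20).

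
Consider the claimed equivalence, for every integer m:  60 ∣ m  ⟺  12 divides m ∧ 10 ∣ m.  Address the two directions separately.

(→) If 60 ∣ m, write m = 60q. Since 60 = 5·12, m = 12·(5q), so 12 ∣ m; and since 60 = 6·10, m = 10·(6q), so 10 ∣ m.

(←) Suppose 12 ∣ m and 10 ∣ m. Any common multiple of 12 and 10 is a multiple of their lcm; here lcm(12, 10) = 12·10/gcd(12, 10) = 120/2 = 60, so 60 ∣ m.

Both directions hold; the statement is true.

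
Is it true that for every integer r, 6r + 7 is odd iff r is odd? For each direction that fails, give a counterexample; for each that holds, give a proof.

(→) This fails: take r = 0. Then 6r + 7 = 7, which is odd, yet r = 0 is even, not odd.

(←) Suppose r is odd. Since 6 is even, 6r is even for every r, so 6r + 7 has the same parity as 7, which is odd. Hence 6r + 7 is odd.

The forward direction fails; the converse holds.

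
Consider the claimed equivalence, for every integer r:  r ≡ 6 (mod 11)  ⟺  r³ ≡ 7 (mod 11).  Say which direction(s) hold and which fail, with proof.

Both implications hold.

(⟹) Suppose r ≡ 6 (mod 11). Write r = 11j + 6. Then (11j + 6)³ = 1331j³ + 2178j² + 1188j + 216 = 11(121j³ + 198j² + 108j + 19) + 7, so r³ ≡ 7 (mod 11).

(⟸) For the converse, argue contrapositively. If r ≢ 6 (mod 11), then r is congruent to one of 0, 1, 2, 3, 4, 5, 7, 8, 9, 10 modulo 11, and these give r³ ≡ 0, 1, 8, 5, 9, 4, 2, 6, 3, 10 respectively — never 7.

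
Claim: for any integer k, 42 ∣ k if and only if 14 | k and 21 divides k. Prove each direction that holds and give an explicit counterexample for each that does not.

Both implications hold.

[⇐] Suppose 14 ∣ k and 21 ∣ k. Any common multiple of 14 and 21 is a multiple of their lcm; here lcm(14, 21) = 14·21/gcd(14, 21) = 294/7 = 42, so 42 ∣ k.

[⇒] If 42 ∣ k, write k = 42q. Since 42 = 3·14, k = 14·(3q), so 14 ∣ k; and since 42 = 2·21, k = 21·(2q), so 21 ∣ k.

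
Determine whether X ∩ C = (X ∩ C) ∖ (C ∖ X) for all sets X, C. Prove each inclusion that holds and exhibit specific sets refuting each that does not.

Reverse inclusion. Let x ∈ (X ∩ C) ∖ (C ∖ X). Then x ∈ X ∩ C, from which x ∈ X ∩ C.

Forward inclusion. Let x ∈ X ∩ C. Then x ∈ X ∩ C, from which x ∈ (X ∩ C) ∖ (C ∖ X).

The two sets are equal.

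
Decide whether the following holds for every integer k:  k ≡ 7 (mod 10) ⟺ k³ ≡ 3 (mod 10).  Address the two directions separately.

Both implications hold.

(⟸) For the converse, argue contrapositively. If k ≢ 7 (mod 10), then k is congruent to one of 0, 1, 2, 3, 4, 5, 6, 8, 9 modulo 10, and these give k³ ≡ 0, 1, 8, 7, 4, 5, 6, 2, 9 respectively — never 3.

(⟹) Suppose k ≡ 7 (mod 10). Write k = 10j + 7. Then (10j + 7)³ = 1000j³ + 2100j² + 1470j + 343 = 10(100j³ + 210j² + 147j + 34) + 3, so k³ ≡ 3 (mod 10).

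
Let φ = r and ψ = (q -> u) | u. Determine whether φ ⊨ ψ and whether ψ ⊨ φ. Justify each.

Neither direction holds.

(→) This fails. Under u = F, q = T, r = T, the left side is true but the right side is false.

(←) This fails. Under u = F, q = F, r = F, the left side is false but the right side is true.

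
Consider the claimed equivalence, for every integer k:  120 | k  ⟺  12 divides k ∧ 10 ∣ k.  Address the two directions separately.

[⇐] This fails: take k = 60. Both 12 ∣ 60 and 10 ∣ 60, yet 60 is not a multiple of 120 (since 60 = 0·120 + 60), so 120 ∤ 60.

[⇒] If 120 ∣ k, write k = 120q. Since 120 = 10·12, k = 12·(10q), so 12 ∣ k; and since 120 = 12·10, k = 10·(12q), so 10 ∣ k.

The forward direction holds; the converse fails.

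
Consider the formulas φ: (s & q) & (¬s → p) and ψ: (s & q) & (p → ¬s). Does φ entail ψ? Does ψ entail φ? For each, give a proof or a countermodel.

Forward direction. This fails. Under s = T, q = T, p = T, the left side is true but the right side is false.

Converse. Assume the antecedent. If s is true, the antecedent forces (s = T, q = T, p = F), and (s & q) & (¬s → p) holds there. If s is false, the antecedent cannot hold. Either way (s & q) & (¬s → p) holds.

Only the converse holds.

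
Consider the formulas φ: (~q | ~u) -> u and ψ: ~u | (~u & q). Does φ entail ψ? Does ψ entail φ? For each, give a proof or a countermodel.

Both directions fail.

[⇒] This fails. Under q = F, u = T, the left side is true but the right side is false.

[⇐] This fails. Under q = F, u = F, the left side is false but the right side is true.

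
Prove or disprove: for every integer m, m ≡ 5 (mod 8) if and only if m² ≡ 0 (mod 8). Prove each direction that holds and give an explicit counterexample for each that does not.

Neither implication holds.

(⇒) This fails: take m = 5. Then 5 ≡ 5 (mod 8), but 5² = 25 ≡ 1 (mod 8), not 0.

(⇐) This fails: take m = 0. Then 0² = 0 ≡ 0 (mod 8), yet 0 ≡ 0 (mod 8), not 5.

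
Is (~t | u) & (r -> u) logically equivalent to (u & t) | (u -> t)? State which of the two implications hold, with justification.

(⟹) This fails. Under t = F, r = F, u = T, the left side is true but the right side is false.

(⟸) This fails. Under t = T, r = F, u = F, the left side is false but the right side is true.

(⇒) fails and (⇐) fails.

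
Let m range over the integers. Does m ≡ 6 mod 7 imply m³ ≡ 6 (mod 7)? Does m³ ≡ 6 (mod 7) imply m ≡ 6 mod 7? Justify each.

[⇐] This fails: take m = 3. Then 3³ = 27 ≡ 6 (mod 7), yet 3 ≡ 3 (mod 7), not 6.

[⇒] Suppose m ≡ 6 mod 7. Write m = 7j + 6. Then (7j + 6)³ = 343j³ + 882j² + 756j + 216 = 7(49j³ + 126j² + 108j + 30) + 6, so m³ ≡ 6 (mod 7).

Not equivalent: only (⇒) holds.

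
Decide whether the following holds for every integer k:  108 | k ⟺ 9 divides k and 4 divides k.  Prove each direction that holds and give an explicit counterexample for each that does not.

(⇐) This fails: take k = 36. Both 9 ∣ 36 and 4 ∣ 36, yet 36 is not a multiple of 108 (since 36 = 0·108 + 36), so 108 ∤ 36.

(⇒) If 108 ∣ k, write k = 108q. Since 108 = 12·9, k = 9·(12q), so 9 ∣ k; and since 108 = 27·4, k = 4·(27q), so 4 ∣ k.

(⇒) holds; (⇐) fails.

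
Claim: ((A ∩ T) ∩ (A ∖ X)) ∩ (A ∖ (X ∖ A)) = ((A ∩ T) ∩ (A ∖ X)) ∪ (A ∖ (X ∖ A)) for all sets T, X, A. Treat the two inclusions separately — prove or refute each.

(⊆) Let x ∈ ((A ∩ T) ∩ (A ∖ X)) ∩ (A ∖ (X ∖ A)). Then x ∈ T ∩ A and x ∉ X, from which x ∈ ((A ∩ T) ∩ (A ∖ X)) ∪ (A ∖ (X ∖ A)).

(⊇) This inclusion fails. Take T = ∅, X = ∅, A = {1}; then 1 ∈ ((A ∩ T) ∩ (A ∖ X)) ∪ (A ∖ (X ∖ A)) but 1 ∉ ((A ∩ T) ∩ (A ∖ X)) ∩ (A ∖ (X ∖ A)).

Only the forward inclusion holds.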